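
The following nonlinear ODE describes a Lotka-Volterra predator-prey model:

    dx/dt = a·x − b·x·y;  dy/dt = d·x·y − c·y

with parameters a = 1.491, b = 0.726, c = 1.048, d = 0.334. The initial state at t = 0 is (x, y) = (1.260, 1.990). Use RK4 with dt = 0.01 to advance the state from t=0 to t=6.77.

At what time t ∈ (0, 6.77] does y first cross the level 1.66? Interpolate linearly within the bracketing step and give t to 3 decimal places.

t=0.000: state=(1.260, 1.990)
step 1 (dt=0.01): k1=(0.058, -1.248), k2=(0.064, -1.244), k3=(0.064, -1.244), k4=(0.070, -1.240); state += dt/6·(k1+2k2+2k3+k4)
t=0.010: state=(1.261, 1.978)
t=0.020: state=(1.261, 1.965)
t=0.030: state=(1.262, 1.953)
continuing one RK4 step at a time; state shown every 25 steps (Δt=0.25):
t=0.250: state=(1.309, 1.704)
t=0.290: state=(1.323, 1.663)
next step: t=0.300: state=(1.327, 1.653) — y has crossed 1.66
linear interpolation between t=0.290 (1.66294) and t=0.300 (1.65290) → t≈0.293

t = 0.293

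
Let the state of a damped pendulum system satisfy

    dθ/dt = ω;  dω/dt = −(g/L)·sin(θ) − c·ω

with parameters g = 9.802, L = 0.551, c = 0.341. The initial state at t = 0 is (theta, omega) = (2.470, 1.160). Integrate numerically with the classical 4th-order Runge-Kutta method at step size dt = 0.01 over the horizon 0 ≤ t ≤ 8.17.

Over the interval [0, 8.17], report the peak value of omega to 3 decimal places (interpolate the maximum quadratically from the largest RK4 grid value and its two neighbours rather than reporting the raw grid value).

max omega = 6.473

t=0.000: state=(2.470, 1.160)
step 1 (dt=0.01): k1=(1.160, -11.465), k2=(1.103, -11.364), k3=(1.103, -11.368), k4=(1.046, -11.272); state += dt/6·(k1+2k2+2k3+k4)
t=0.010: state=(2.481, 1.046)
t=0.020: state=(2.491, 0.935)
t=0.030: state=(2.500, 0.824)
continuing one RK4 step at a time; state shown every 50 steps (Δt=0.5):
t=0.500: state=(1.658, -4.918)
t=1.000: state=(-1.501, -3.984)
t=1.500: state=(-1.297, 4.571)
t=2.000: state=(1.386, 2.763)
t=2.500: state=(0.590, -5.276)
t=3.000: state=(-1.347, -0.265)
t=3.500: state=(0.257, 4.707)
t=4.000: state=(0.961, -2.414)
t=4.500: state=(-0.838, -2.168)
t=5.000: state=(-0.207, 3.747)
t=5.500: state=(0.840, -0.859)
t=6.000: state=(-0.486, -2.424)
t=6.500: state=(-0.315, 2.712)
t=7.000: state=(0.659, -0.185)
t=7.500: state=(-0.297, -2.126)
t=8.000: state=(-0.300, 1.983)
t=8.170: state=(0.072, 2.207)
largest grid value and its neighbours: omega(1.690)=6.46419, omega(1.700)=6.47279, omega(1.710)=6.46997
parabola through these three points peaks at t≈1.703 with omega≈6.47315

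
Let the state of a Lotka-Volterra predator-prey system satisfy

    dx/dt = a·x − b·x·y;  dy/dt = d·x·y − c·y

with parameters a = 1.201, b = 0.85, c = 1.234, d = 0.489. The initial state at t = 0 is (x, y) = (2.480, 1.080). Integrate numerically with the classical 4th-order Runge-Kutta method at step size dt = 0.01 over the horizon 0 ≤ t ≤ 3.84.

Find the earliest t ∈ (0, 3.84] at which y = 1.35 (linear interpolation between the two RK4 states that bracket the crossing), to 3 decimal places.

t=0.000: state=(2.480, 1.080)
step 1 (dt=0.01): k1=(0.702, -0.023), k2=(0.703, -0.021), k3=(0.703, -0.021), k4=(0.704, -0.019); state += dt/6·(k1+2k2+2k3+k4)
t=0.010: state=(2.487, 1.080)
t=0.020: state=(2.494, 1.080)
t=0.030: state=(2.501, 1.079)
continuing one RK4 step at a time; state shown every 20 steps (Δt=0.2):
t=0.200: state=(2.624, 1.083)
t=0.400: state=(2.772, 1.102)
t=0.600: state=(2.915, 1.137)
t=0.800: state=(3.042, 1.189)
t=1.000: state=(3.143, 1.257)
t=1.200: state=(3.205, 1.340)
t=1.220: state=(3.209, 1.349)
next step: t=1.230: state=(3.210, 1.353) — y has crossed 1.35
linear interpolation between t=1.220 (1.34896) and t=1.230 (1.35349) → t≈1.222

t = 1.222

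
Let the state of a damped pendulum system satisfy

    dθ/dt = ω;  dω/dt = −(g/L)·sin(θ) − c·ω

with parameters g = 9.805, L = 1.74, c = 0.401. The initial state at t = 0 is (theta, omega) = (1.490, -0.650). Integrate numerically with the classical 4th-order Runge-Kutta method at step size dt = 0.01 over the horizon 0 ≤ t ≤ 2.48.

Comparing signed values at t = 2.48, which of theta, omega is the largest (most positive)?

t=0.000: state=(1.490, -0.650)
step 1 (dt=0.01): k1=(-0.650, -5.356), k2=(-0.677, -5.344), k3=(-0.677, -5.344), k4=(-0.703, -5.331); state += dt/6·(k1+2k2+2k3+k4)
t=0.010: state=(1.483, -0.703)
t=0.020: state=(1.476, -0.757)
t=0.030: state=(1.468, -0.810)
continuing one RK4 step at a time; state shown every 10 steps (Δt=0.1):
t=0.100: state=(1.399, -1.172)
t=0.200: state=(1.257, -1.663)
t=0.300: state=(1.068, -2.104)
t=0.400: state=(0.838, -2.471)
t=0.500: state=(0.577, -2.733)
t=0.600: state=(0.296, -2.858)
t=0.700: state=(0.011, -2.829)
t=0.800: state=(-0.264, -2.647)
t=0.900: state=(-0.514, -2.332)
t=1.000: state=(-0.728, -1.918)
t=1.100: state=(-0.896, -1.440)
t=1.200: state=(-1.015, -0.932)
t=1.300: state=(-1.082, -0.415)
t=1.400: state=(-1.098, 0.092)
t=1.500: state=(-1.064, 0.577)
t=1.600: state=(-0.984, 1.027)
t=1.700: state=(-0.861, 1.427)
t=1.800: state=(-0.701, 1.760)
t=1.900: state=(-0.511, 2.006)
t=2.000: state=(-0.303, 2.146)
t=2.100: state=(-0.086, 2.168)
t=2.200: state=(0.127, 2.070)
t=2.300: state=(0.324, 1.865)
t=2.400: state=(0.497, 1.570)
t=2.480: state=(0.611, 1.286)
compare at T: theta=0.611, omega=1.286

largest component: omega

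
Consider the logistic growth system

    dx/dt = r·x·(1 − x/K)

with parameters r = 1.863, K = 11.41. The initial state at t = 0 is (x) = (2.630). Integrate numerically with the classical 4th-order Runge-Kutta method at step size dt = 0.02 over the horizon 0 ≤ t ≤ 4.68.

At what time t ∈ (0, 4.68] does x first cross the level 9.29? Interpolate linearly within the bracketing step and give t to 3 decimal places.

t=0.000: state=(2.630)
step 1 (dt=0.02): k1=(3.770), k2=(3.808), k3=(3.808), k4=(3.846); state += dt/6·(k1+2k2+2k3+k4)
t=0.020: state=(2.706)
t=0.040: state=(2.784)
t=0.060: state=(2.863)
continuing one RK4 step at a time; state shown every 10 steps (Δt=0.2):
t=0.200: state=(3.458)
t=0.400: state=(4.415)
t=0.600: state=(5.455)
t=0.800: state=(6.512)
t=1.000: state=(7.516)
t=1.200: state=(8.408)
t=1.400: state=(9.158)
t=1.440: state=(9.289)
next step: t=1.460: state=(9.353) — x has crossed 9.29
linear interpolation between t=1.440 (9.28949) and t=1.460 (9.35307) → t≈1.440

t = 1.440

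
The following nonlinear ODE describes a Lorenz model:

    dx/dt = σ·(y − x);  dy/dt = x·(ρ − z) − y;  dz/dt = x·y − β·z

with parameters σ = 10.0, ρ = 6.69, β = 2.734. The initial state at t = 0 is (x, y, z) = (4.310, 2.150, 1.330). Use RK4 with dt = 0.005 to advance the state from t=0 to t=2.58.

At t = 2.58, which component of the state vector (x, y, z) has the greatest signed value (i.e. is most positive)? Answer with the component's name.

largest component: z

t=0.000: state=(4.310, 2.150, 1.330)
step 1 (dt=0.005): k1=(-21.600, 20.952, 5.630), k2=(-20.536, 20.550, 5.699), k3=(-20.573, 20.564, 5.700), k4=(-19.543, 20.178, 5.764); state += dt/6·(k1+2k2+2k3+k4)
t=0.005: state=(4.207, 2.253, 1.358)
t=0.010: state=(4.114, 2.352, 1.388)
t=0.015: state=(4.031, 2.448, 1.417)
continuing one RK4 step at a time; state shown every 20 steps (Δt=0.1):
t=0.100: state=(3.570, 3.744, 2.000)
t=0.200: state=(4.123, 4.912, 2.984)
t=0.300: state=(4.950, 5.737, 4.421)
t=0.400: state=(5.548, 5.896, 6.095)
t=0.500: state=(5.571, 5.267, 7.399)
t=0.600: state=(5.010, 4.255, 7.840)
t=0.700: state=(4.201, 3.401, 7.488)
t=0.800: state=(3.497, 2.915, 6.739)
t=0.900: state=(3.054, 2.749, 5.924)
t=1.000: state=(2.872, 2.805, 5.217)
t=1.100: state=(2.901, 3.017, 4.699)
t=1.200: state=(3.090, 3.344, 4.407)
t=1.300: state=(3.395, 3.743, 4.360)
t=1.400: state=(3.767, 4.152, 4.561)
t=1.500: state=(4.139, 4.484, 4.975)
t=1.600: state=(4.428, 4.648, 5.511)
t=1.700: state=(4.559, 4.595, 6.024)
t=1.800: state=(4.503, 4.363, 6.367)
t=1.900: state=(4.302, 4.054, 6.465)
t=2.000: state=(4.039, 3.776, 6.341)
t=2.100: state=(3.800, 3.593, 6.080)
t=2.200: state=(3.637, 3.520, 5.776)
t=2.300: state=(3.568, 3.547, 5.503)
t=2.400: state=(3.589, 3.649, 5.310)
t=2.500: state=(3.680, 3.797, 5.223)
t=2.580: state=(3.785, 3.926, 5.234)
compare at T: x=3.785, y=3.926, z=5.234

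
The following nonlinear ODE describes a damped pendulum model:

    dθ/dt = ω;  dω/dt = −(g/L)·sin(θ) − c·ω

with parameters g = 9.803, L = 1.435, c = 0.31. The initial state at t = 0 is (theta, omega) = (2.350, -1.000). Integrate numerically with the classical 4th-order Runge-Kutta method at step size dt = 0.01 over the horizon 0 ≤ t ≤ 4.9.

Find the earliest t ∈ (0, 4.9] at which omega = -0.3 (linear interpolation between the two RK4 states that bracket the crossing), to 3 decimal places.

t=0.000: state=(2.350, -1.000)
step 1 (dt=0.01): k1=(-1.000, -4.550), k2=(-1.023, -4.567), k3=(-1.023, -4.568), k4=(-1.046, -4.585); state += dt/6·(k1+2k2+2k3+k4)
t=0.010: state=(2.340, -1.046)
t=0.020: state=(2.329, -1.092)
t=0.030: state=(2.318, -1.138)
continuing one RK4 step at a time; state shown every 20 steps (Δt=0.2):
t=0.200: state=(2.054, -1.994)
t=0.400: state=(1.541, -3.146)
t=0.600: state=(0.804, -4.156)
t=0.800: state=(-0.067, -4.367)
t=1.000: state=(-0.869, -3.501)
t=1.200: state=(-1.431, -2.084)
t=1.400: state=(-1.702, -0.638)
t=1.440: state=(-1.722, -0.361)
next step: t=1.450: state=(-1.725, -0.293) — omega has crossed -0.3
linear interpolation between t=1.440 (-0.36119) and t=1.450 (-0.29266) → t≈1.449

t = 1.449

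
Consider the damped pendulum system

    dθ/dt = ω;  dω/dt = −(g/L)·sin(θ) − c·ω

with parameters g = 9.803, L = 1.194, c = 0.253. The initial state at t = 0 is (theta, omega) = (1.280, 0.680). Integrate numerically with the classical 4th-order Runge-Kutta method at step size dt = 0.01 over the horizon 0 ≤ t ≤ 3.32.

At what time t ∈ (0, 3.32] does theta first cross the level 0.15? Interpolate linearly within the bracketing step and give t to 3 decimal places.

t=0.000: state=(1.280, 0.680)
step 1 (dt=0.01): k1=(0.680, -8.038), k2=(0.640, -8.035), k3=(0.640, -8.035), k4=(0.600, -8.032); state += dt/6·(k1+2k2+2k3+k4)
t=0.010: state=(1.286, 0.600)
t=0.020: state=(1.292, 0.519)
t=0.030: state=(1.297, 0.439)
continuing one RK4 step at a time; state shown every 20 steps (Δt=0.2):
t=0.200: state=(1.257, -0.894)
t=0.400: state=(0.934, -2.283)
t=0.600: state=(0.378, -3.150)
t=0.670: state=(0.154, -3.244)
next step: t=0.680: state=(0.121, -3.247) — theta has crossed 0.15
linear interpolation between t=0.670 (0.15376) and t=0.680 (0.12130) → t≈0.671

t = 0.671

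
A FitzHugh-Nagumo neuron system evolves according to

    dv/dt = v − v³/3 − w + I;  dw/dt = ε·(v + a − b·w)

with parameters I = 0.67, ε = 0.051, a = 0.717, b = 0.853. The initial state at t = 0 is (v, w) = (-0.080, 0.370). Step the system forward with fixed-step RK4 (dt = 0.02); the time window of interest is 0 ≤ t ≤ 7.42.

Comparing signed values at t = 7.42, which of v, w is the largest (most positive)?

largest component: v

t=0.000: state=(-0.080, 0.370)
step 1 (dt=0.02): k1=(0.220, 0.016), k2=(0.222, 0.016), k3=(0.222, 0.016), k4=(0.224, 0.017); state += dt/6·(k1+2k2+2k3+k4)
t=0.020: state=(-0.076, 0.370)
t=0.040: state=(-0.071, 0.371)
t=0.060: state=(-0.066, 0.371)
continuing one RK4 step at a time; state shown every 25 steps (Δt=0.5):
t=0.500: state=(0.060, 0.380)
t=1.000: state=(0.282, 0.394)
t=1.500: state=(0.619, 0.415)
t=2.000: state=(1.053, 0.445)
t=2.500: state=(1.445, 0.485)
t=3.000: state=(1.663, 0.532)
t=3.500: state=(1.741, 0.582)
t=4.000: state=(1.754, 0.632)
t=4.500: state=(1.743, 0.680)
t=5.000: state=(1.724, 0.728)
t=5.500: state=(1.702, 0.773)
t=6.000: state=(1.679, 0.817)
t=6.500: state=(1.656, 0.860)
t=7.000: state=(1.632, 0.901)
t=7.420: state=(1.612, 0.934)
compare at T: v=1.612, w=0.934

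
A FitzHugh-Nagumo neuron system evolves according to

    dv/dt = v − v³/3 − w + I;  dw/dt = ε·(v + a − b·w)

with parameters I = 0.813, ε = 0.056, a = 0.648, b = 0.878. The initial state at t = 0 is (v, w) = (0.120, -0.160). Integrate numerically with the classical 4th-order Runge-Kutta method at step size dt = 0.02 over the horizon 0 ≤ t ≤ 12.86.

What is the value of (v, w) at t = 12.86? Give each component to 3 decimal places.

t=0.000: state=(0.120, -0.160)
step 1 (dt=0.02): k1=(1.092, 0.051), k2=(1.103, 0.051), k3=(1.103, 0.051), k4=(1.113, 0.052); state += dt/6·(k1+2k2+2k3+k4)
t=0.020: state=(0.142, -0.159)
t=0.040: state=(0.165, -0.158)
t=0.060: state=(0.187, -0.157)
continuing one RK4 step at a time; state shown every 25 steps (Δt=0.5):
t=0.500: state=(0.795, -0.126)
t=1.000: state=(1.539, -0.072)
t=1.500: state=(1.920, -0.004)
t=2.000: state=(2.009, 0.069)
t=2.500: state=(2.010, 0.141)
t=3.000: state=(1.992, 0.211)
t=3.500: state=(1.970, 0.278)
t=4.000: state=(1.948, 0.344)
t=4.500: state=(1.925, 0.407)
t=5.000: state=(1.902, 0.468)
t=5.500: state=(1.879, 0.527)
t=6.000: state=(1.856, 0.583)
t=6.500: state=(1.833, 0.638)
t=7.000: state=(1.810, 0.691)
t=7.500: state=(1.788, 0.742)
t=8.000: state=(1.765, 0.791)
t=8.500: state=(1.742, 0.838)
t=9.000: state=(1.719, 0.884)
t=9.500: state=(1.697, 0.927)
t=10.000: state=(1.674, 0.969)
t=10.500: state=(1.651, 1.010)
t=11.000: state=(1.628, 1.048)
t=11.500: state=(1.605, 1.086)
t=12.000: state=(1.582, 1.121)
t=12.500: state=(1.559, 1.155)
t=12.860: state=(1.542, 1.179)

(v, w) = (1.542, 1.179)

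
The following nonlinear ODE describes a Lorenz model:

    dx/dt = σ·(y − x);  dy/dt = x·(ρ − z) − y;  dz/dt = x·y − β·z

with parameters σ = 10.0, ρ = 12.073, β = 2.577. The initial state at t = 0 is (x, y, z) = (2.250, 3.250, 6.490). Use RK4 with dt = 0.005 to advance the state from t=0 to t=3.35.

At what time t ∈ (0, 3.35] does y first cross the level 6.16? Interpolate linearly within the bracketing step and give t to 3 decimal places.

t=0.000: state=(2.250, 3.250, 6.490)
step 1 (dt=0.005): k1=(10.000, 9.312, -9.412), k2=(9.983, 9.482, -9.217), k3=(9.987, 9.480, -9.218), k4=(9.975, 9.649, -9.022); state += dt/6·(k1+2k2+2k3+k4)
t=0.005: state=(2.300, 3.297, 6.444)
t=0.010: state=(2.350, 3.346, 6.400)
t=0.015: state=(2.400, 3.397, 6.358)
t=0.190: state=(4.554, 6.122, 6.427)
next step: t=0.195: state=(4.633, 6.220, 6.485) — y has crossed 6.16
linear interpolation between t=0.190 (6.12234) and t=0.195 (6.22050) → t≈0.192

t = 0.192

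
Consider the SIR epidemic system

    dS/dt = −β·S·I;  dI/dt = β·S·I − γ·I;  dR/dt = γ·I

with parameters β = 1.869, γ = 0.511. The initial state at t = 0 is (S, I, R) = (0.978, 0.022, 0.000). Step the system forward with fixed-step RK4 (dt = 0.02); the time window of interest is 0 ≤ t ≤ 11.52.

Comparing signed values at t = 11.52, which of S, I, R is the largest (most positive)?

largest component: R

t=0.000: state=(0.978, 0.022, 0.000)
step 1 (dt=0.02): k1=(-0.040, 0.029, 0.011), k2=(-0.041, 0.029, 0.011), k3=(-0.041, 0.029, 0.011), k4=(-0.041, 0.030, 0.012); state += dt/6·(k1+2k2+2k3+k4)
t=0.020: state=(0.977, 0.023, 0.000)
t=0.040: state=(0.976, 0.023, 0.000)
t=0.060: state=(0.975, 0.024, 0.001)
continuing one RK4 step at a time; state shown every 25 steps (Δt=0.5):
t=0.500: state=(0.950, 0.042, 0.008)
t=1.000: state=(0.900, 0.077, 0.023)
t=1.500: state=(0.817, 0.134, 0.049)
t=2.000: state=(0.696, 0.211, 0.093)
t=2.500: state=(0.550, 0.293, 0.158)
t=3.000: state=(0.405, 0.354, 0.241)
t=3.500: state=(0.287, 0.378, 0.335)
t=4.000: state=(0.202, 0.367, 0.431)
t=4.500: state=(0.146, 0.334, 0.521)
t=5.000: state=(0.109, 0.291, 0.601)
t=5.500: state=(0.085, 0.246, 0.669)
t=6.000: state=(0.069, 0.205, 0.727)
t=6.500: state=(0.058, 0.168, 0.774)
t=7.000: state=(0.050, 0.137, 0.813)
t=7.500: state=(0.045, 0.111, 0.845)
t=8.000: state=(0.041, 0.089, 0.870)
t=8.500: state=(0.038, 0.072, 0.891)
t=9.000: state=(0.035, 0.057, 0.907)
t=9.500: state=(0.034, 0.046, 0.920)
t=10.000: state=(0.032, 0.037, 0.931)
t=10.500: state=(0.032, 0.029, 0.939)
t=11.000: state=(0.031, 0.023, 0.946)
t=11.500: state=(0.030, 0.019, 0.951)
t=11.520: state=(0.030, 0.018, 0.951)
compare at T: S=0.030, I=0.018, R=0.951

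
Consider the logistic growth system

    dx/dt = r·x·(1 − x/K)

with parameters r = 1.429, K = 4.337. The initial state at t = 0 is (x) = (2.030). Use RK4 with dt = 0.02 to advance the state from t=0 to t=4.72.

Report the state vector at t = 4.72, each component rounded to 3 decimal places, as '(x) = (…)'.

(x) = (4.331)

t=0.000: state=(2.030)
step 1 (dt=0.02): k1=(1.543), k2=(1.544), k3=(1.544), k4=(1.546); state += dt/6·(k1+2k2+2k3+k4)
t=0.020: state=(2.061)
t=0.040: state=(2.092)
t=0.060: state=(2.123)
continuing one RK4 step at a time; state shown every 10 steps (Δt=0.2):
t=0.200: state=(2.339)
t=0.400: state=(2.642)
t=0.600: state=(2.926)
t=0.800: state=(3.184)
t=1.000: state=(3.409)
t=1.200: state=(3.600)
t=1.400: state=(3.759)
t=1.600: state=(3.888)
t=1.800: state=(3.991)
t=2.000: state=(4.071)
t=2.200: state=(4.134)
t=2.400: state=(4.183)
t=2.600: state=(4.220)
t=2.800: state=(4.249)
t=3.000: state=(4.270)
t=3.200: state=(4.287)
t=3.400: state=(4.299)
t=3.600: state=(4.308)
t=3.800: state=(4.316)
t=4.000: state=(4.321)
t=4.200: state=(4.325)
t=4.400: state=(4.328)
t=4.600: state=(4.330)
t=4.720: state=(4.331)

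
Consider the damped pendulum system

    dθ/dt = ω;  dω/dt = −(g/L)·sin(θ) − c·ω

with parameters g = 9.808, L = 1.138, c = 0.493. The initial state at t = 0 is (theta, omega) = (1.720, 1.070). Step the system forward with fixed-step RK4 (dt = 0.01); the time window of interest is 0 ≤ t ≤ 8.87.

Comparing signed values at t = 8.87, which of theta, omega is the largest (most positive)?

largest component: omega

t=0.000: state=(1.720, 1.070)
step 1 (dt=0.01): k1=(1.070, -9.050), k2=(1.025, -9.021), k3=(1.025, -9.021), k4=(0.980, -8.992); state += dt/6·(k1+2k2+2k3+k4)
t=0.010: state=(1.730, 0.980)
t=0.020: state=(1.740, 0.890)
t=0.030: state=(1.748, 0.801)
continuing one RK4 step at a time; state shown every 50 steps (Δt=0.5):
t=0.500: state=(1.215, -2.923)
t=1.000: state=(-0.608, -3.177)
t=1.500: state=(-1.205, 0.848)
t=2.000: state=(-0.064, 2.994)
t=2.500: state=(0.910, 0.397)
t=3.000: state=(0.353, -2.201)
t=3.500: state=(-0.603, -0.992)
t=4.000: state=(-0.438, 1.443)
t=4.500: state=(0.357, 1.169)
t=5.000: state=(0.427, -0.849)
t=5.500: state=(-0.179, -1.120)
t=6.000: state=(-0.372, 0.418)
t=6.500: state=(0.060, 0.970)
t=7.000: state=(0.303, -0.125)
t=7.500: state=(0.016, -0.784)
t=8.000: state=(-0.233, -0.061)
t=8.500: state=(-0.059, 0.601)
t=8.870: state=(0.136, 0.357)
compare at T: theta=0.136, omega=0.357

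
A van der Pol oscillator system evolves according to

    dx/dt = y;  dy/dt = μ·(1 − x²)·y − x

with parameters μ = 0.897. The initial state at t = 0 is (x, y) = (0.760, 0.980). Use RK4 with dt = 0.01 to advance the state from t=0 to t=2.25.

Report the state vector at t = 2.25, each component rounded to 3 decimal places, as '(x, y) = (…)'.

t=0.000: state=(0.760, 0.980)
step 1 (dt=0.01): k1=(0.980, -0.389), k2=(0.978, -0.401), k3=(0.978, -0.401), k4=(0.976, -0.413); state += dt/6·(k1+2k2+2k3+k4)
t=0.010: state=(0.770, 0.976)
t=0.020: state=(0.780, 0.972)
t=0.030: state=(0.789, 0.967)
continuing one RK4 step at a time; state shown every 10 steps (Δt=0.1):
t=0.100: state=(0.856, 0.929)
t=0.200: state=(0.945, 0.854)
t=0.300: state=(1.026, 0.757)
t=0.400: state=(1.096, 0.643)
t=0.500: state=(1.154, 0.517)
t=0.600: state=(1.199, 0.384)
t=0.700: state=(1.231, 0.248)
t=0.800: state=(1.249, 0.116)
t=0.900: state=(1.254, -0.012)
t=1.000: state=(1.247, -0.134)
t=1.100: state=(1.227, -0.248)
t=1.200: state=(1.197, -0.357)
t=1.300: state=(1.156, -0.460)
t=1.400: state=(1.105, -0.561)
t=1.500: state=(1.044, -0.660)
t=1.600: state=(0.973, -0.760)
t=1.700: state=(0.892, -0.863)
t=1.800: state=(0.800, -0.970)
t=1.900: state=(0.698, -1.086)
t=2.000: state=(0.583, -1.211)
t=2.100: state=(0.455, -1.346)
t=2.200: state=(0.313, -1.493)
t=2.250: state=(0.237, -1.570)

(x, y) = (0.237, -1.570)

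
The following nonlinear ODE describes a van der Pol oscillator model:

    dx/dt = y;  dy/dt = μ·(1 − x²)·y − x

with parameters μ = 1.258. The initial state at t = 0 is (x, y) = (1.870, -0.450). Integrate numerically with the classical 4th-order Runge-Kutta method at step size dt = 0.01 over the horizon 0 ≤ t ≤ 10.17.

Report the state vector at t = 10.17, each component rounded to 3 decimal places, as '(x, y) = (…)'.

(x, y) = (-1.931, 0.390)

t=0.000: state=(1.870, -0.450)
step 1 (dt=0.01): k1=(-0.450, -0.457), k2=(-0.452, -0.452), k3=(-0.452, -0.452), k4=(-0.455, -0.447); state += dt/6·(k1+2k2+2k3+k4)
t=0.010: state=(1.865, -0.455)
t=0.020: state=(1.861, -0.459)
t=0.030: state=(1.856, -0.463)
continuing one RK4 step at a time; state shown every 50 steps (Δt=0.5):
t=0.500: state=(1.598, -0.632)
t=1.000: state=(1.228, -0.874)
t=1.500: state=(0.677, -1.408)
t=2.000: state=(-0.301, -2.617)
t=2.500: state=(-1.648, -1.945)
t=3.000: state=(-2.010, 0.085)
t=3.500: state=(-1.842, 0.484)
t=4.000: state=(-1.557, 0.657)
t=4.500: state=(-1.170, 0.920)
t=5.000: state=(-0.583, 1.521)
t=5.500: state=(0.476, 2.778)
t=6.000: state=(1.762, 1.562)
t=6.500: state=(2.001, -0.182)
t=7.000: state=(1.810, -0.508)
t=7.500: state=(1.514, -0.683)
t=8.000: state=(1.109, -0.971)
t=8.500: state=(0.481, -1.647)
t=9.000: state=(-0.659, -2.897)
t=9.500: state=(-1.850, -1.193)
t=10.000: state=(-1.987, 0.257)
t=10.170: state=(-1.931, 0.390)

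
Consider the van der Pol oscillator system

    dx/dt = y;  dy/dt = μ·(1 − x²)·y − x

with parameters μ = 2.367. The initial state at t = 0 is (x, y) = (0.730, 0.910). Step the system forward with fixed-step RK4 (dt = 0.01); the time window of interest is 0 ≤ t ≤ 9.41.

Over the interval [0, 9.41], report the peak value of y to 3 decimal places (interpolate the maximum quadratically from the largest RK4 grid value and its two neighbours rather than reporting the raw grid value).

max y = 4.269

t=0.000: state=(0.730, 0.910)
step 1 (dt=0.01): k1=(0.910, 0.276), k2=(0.911, 0.259), k3=(0.911, 0.259), k4=(0.913, 0.241); state += dt/6·(k1+2k2+2k3+k4)
t=0.010: state=(0.739, 0.913)
t=0.020: state=(0.748, 0.915)
t=0.030: state=(0.757, 0.917)
continuing one RK4 step at a time; state shown every 50 steps (Δt=0.5):
t=0.500: state=(1.135, 0.548)
t=1.000: state=(1.225, -0.141)
t=1.500: state=(1.040, -0.591)
t=2.000: state=(0.588, -1.356)
t=2.500: state=(-0.650, -3.950)
t=3.000: state=(-1.978, -0.458)
t=3.500: state=(-1.938, 0.267)
t=4.000: state=(-1.788, 0.325)
t=4.500: state=(-1.612, 0.385)
t=5.000: state=(-1.396, 0.491)
t=5.500: state=(-1.100, 0.725)
t=6.000: state=(-0.591, 1.481)
t=6.500: state=(0.751, 4.180)
t=7.000: state=(2.007, 0.318)
t=7.500: state=(1.948, -0.270)
t=8.000: state=(1.799, -0.322)
t=8.500: state=(1.624, -0.381)
t=9.000: state=(1.411, -0.483)
t=9.410: state=(1.183, -0.647)
largest grid value and its neighbours: y(6.540)=4.26668, y(6.550)=4.26873, y(6.560)=4.26204
parabola through these three points peaks at t≈6.547 with y≈4.26903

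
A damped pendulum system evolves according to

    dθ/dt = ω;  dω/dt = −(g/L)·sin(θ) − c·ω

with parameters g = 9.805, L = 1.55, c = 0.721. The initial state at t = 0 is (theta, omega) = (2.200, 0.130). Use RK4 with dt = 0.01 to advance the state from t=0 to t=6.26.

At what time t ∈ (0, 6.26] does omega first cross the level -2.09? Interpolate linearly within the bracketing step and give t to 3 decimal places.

t=0.000: state=(2.200, 0.130)
step 1 (dt=0.01): k1=(0.130, -5.208), k2=(0.104, -5.187), k3=(0.104, -5.187), k4=(0.078, -5.167); state += dt/6·(k1+2k2+2k3+k4)
t=0.010: state=(2.201, 0.078)
t=0.020: state=(2.202, 0.027)
t=0.030: state=(2.202, -0.024)
continuing one RK4 step at a time; state shown every 25 steps (Δt=0.25):
t=0.250: state=(2.077, -1.092)
t=0.460: state=(1.743, -2.090)
next step: t=0.470: state=(1.722, -2.137) — omega has crossed -2.09
linear interpolation between t=0.460 (-2.08984) and t=0.470 (-2.13703) → t≈0.460

t = 0.460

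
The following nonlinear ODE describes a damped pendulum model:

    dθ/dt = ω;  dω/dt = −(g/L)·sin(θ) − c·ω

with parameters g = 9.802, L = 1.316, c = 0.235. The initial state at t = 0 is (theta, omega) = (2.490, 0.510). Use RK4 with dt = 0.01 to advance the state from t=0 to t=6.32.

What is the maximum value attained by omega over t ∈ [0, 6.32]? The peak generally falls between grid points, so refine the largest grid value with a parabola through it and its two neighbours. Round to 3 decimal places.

max omega = 4.124

t=0.000: state=(2.490, 0.510)
step 1 (dt=0.01): k1=(0.510, -4.637), k2=(0.487, -4.616), k3=(0.487, -4.617), k4=(0.464, -4.597); state += dt/6·(k1+2k2+2k3+k4)
t=0.010: state=(2.495, 0.464)
t=0.020: state=(2.499, 0.418)
t=0.030: state=(2.503, 0.373)
continuing one RK4 step at a time; state shown every 25 steps (Δt=0.25):
t=0.250: state=(2.479, -0.591)
t=0.500: state=(2.182, -1.833)
t=0.750: state=(1.532, -3.416)
t=1.000: state=(0.494, -4.708)
t=1.250: state=(-0.670, -4.263)
t=1.500: state=(-1.518, -2.428)
t=1.750: state=(-1.882, -0.517)
t=2.000: state=(-1.791, 1.239)
t=2.250: state=(-1.264, 2.955)
t=2.500: state=(-0.360, 4.077)
t=2.750: state=(0.634, 3.581)
t=3.000: state=(1.327, 1.866)
t=3.250: state=(1.554, -0.038)
t=3.500: state=(1.318, -1.831)
t=3.750: state=(0.669, -3.240)
t=4.000: state=(-0.202, -3.461)
t=4.250: state=(-0.940, -2.266)
t=4.500: state=(-1.288, -0.493)
t=4.750: state=(-1.188, 1.264)
t=5.000: state=(-0.685, 2.661)
t=5.250: state=(0.058, 3.061)
t=5.500: state=(0.735, 2.165)
t=5.750: state=(1.084, 0.584)
t=6.000: state=(1.023, -1.050)
t=6.250: state=(0.589, -2.315)
t=6.320: state=(0.419, -2.527)
largest grid value and its neighbours: omega(2.550)=4.12370, omega(2.560)=4.12396, omega(2.570)=4.12117
parabola through these three points peaks at t≈2.556 with omega≈4.12422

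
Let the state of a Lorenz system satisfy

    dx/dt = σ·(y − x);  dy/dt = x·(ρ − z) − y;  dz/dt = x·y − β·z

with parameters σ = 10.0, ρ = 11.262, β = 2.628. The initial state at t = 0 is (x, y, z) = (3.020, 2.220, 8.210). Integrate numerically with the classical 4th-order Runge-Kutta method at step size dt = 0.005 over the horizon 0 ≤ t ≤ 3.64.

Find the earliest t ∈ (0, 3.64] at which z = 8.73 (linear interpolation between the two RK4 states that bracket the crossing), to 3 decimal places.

t = 0.449

t=0.000: state=(3.020, 2.220, 8.210)
step 1 (dt=0.005): k1=(-8.000, 6.997, -14.871), k2=(-7.625, 7.030, -14.766), k3=(-7.634, 7.032, -14.764), k4=(-7.267, 7.066, -14.657); state += dt/6·(k1+2k2+2k3+k4)
t=0.005: state=(2.982, 2.255, 8.136)
t=0.010: state=(2.947, 2.291, 8.063)
t=0.015: state=(2.916, 2.327, 7.992)
continuing one RK4 step at a time; state shown every 40 steps (Δt=0.2):
t=0.200: state=(3.302, 4.069, 6.292)
t=0.400: state=(5.587, 6.947, 7.684)
t=0.445: state=(6.183, 7.447, 8.634)
next step: t=0.450: state=(6.246, 7.490, 8.752) — z has crossed 8.73
linear interpolation between t=0.445 (8.63416) and t=0.450 (8.75201) → t≈0.449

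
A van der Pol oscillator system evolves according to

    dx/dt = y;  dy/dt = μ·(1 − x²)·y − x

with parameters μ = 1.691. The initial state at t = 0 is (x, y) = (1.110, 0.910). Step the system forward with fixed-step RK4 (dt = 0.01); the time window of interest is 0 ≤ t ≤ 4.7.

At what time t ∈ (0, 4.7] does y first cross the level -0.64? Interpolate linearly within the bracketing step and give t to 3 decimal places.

t = 1.215

t=0.000: state=(1.110, 0.910)
step 1 (dt=0.01): k1=(0.910, -1.467), k2=(0.903, -1.484), k3=(0.903, -1.484), k4=(0.895, -1.501); state += dt/6·(k1+2k2+2k3+k4)
t=0.010: state=(1.119, 0.895)
t=0.020: state=(1.128, 0.880)
t=0.030: state=(1.137, 0.865)
continuing one RK4 step at a time; state shown every 20 steps (Δt=0.2):
t=0.200: state=(1.259, 0.570)
t=0.400: state=(1.337, 0.218)
t=0.600: state=(1.351, -0.070)
t=0.800: state=(1.314, -0.289)
t=1.000: state=(1.238, -0.464)
t=1.200: state=(1.129, -0.627)
t=1.210: state=(1.123, -0.636)
next step: t=1.220: state=(1.116, -0.644) — y has crossed -0.64
linear interpolation between t=1.210 (-0.63558) and t=1.220 (-0.64404) → t≈1.215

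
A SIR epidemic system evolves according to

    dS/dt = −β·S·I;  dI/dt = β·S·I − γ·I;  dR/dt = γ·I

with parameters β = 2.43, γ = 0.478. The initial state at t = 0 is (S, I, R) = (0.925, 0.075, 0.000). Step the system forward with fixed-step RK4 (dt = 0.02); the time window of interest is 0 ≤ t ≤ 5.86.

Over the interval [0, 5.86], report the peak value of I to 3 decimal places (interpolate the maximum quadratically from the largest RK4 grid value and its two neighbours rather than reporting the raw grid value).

max I = 0.499

t=0.000: state=(0.925, 0.075, 0.000)
step 1 (dt=0.02): k1=(-0.169, 0.133, 0.036), k2=(-0.171, 0.135, 0.036), k3=(-0.171, 0.135, 0.036), k4=(-0.174, 0.137, 0.037); state += dt/6·(k1+2k2+2k3+k4)
t=0.020: state=(0.922, 0.078, 0.001)
t=0.040: state=(0.918, 0.080, 0.001)
t=0.060: state=(0.914, 0.083, 0.002)
continuing one RK4 step at a time; state shown every 10 steps (Δt=0.2):
t=0.200: state=(0.886, 0.106, 0.009)
t=0.400: state=(0.833, 0.146, 0.021)
t=0.600: state=(0.767, 0.196, 0.037)
t=0.800: state=(0.688, 0.254, 0.058)
t=1.000: state=(0.599, 0.316, 0.086)
t=1.200: state=(0.506, 0.375, 0.119)
t=1.400: state=(0.416, 0.427, 0.157)
t=1.600: state=(0.335, 0.465, 0.200)
t=1.800: state=(0.266, 0.489, 0.245)
t=2.000: state=(0.209, 0.498, 0.293)
t=2.200: state=(0.164, 0.496, 0.340)
t=2.400: state=(0.129, 0.484, 0.387)
t=2.600: state=(0.103, 0.465, 0.433)
t=2.800: state=(0.082, 0.442, 0.476)
t=3.000: state=(0.067, 0.416, 0.517)
t=3.200: state=(0.055, 0.390, 0.556)
t=3.400: state=(0.046, 0.363, 0.591)
t=3.600: state=(0.039, 0.337, 0.625)
t=3.800: state=(0.033, 0.311, 0.656)
t=4.000: state=(0.029, 0.287, 0.684)
t=4.200: state=(0.025, 0.264, 0.711)
t=4.400: state=(0.022, 0.243, 0.735)
t=4.600: state=(0.020, 0.223, 0.757)
t=4.800: state=(0.018, 0.205, 0.778)
t=5.000: state=(0.016, 0.187, 0.796)
t=5.200: state=(0.015, 0.172, 0.814)
t=5.400: state=(0.014, 0.157, 0.829)
t=5.600: state=(0.013, 0.144, 0.844)
t=5.800: state=(0.012, 0.131, 0.857)
t=5.860: state=(0.012, 0.128, 0.861)
largest grid value and its neighbours: I(2.020)=0.49865, I(2.040)=0.49876, I(2.060)=0.49876
parabola through these three points peaks at t≈2.049 with I≈0.49877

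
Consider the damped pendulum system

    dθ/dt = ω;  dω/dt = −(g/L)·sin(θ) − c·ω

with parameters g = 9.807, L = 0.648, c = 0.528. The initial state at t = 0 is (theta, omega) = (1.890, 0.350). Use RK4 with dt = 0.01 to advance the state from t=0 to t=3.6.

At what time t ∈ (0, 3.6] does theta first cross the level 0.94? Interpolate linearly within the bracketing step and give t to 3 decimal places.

t = 0.397

t=0.000: state=(1.890, 0.350)
step 1 (dt=0.01): k1=(0.350, -14.555), k2=(0.277, -14.508), k3=(0.277, -14.510), k4=(0.205, -14.465); state += dt/6·(k1+2k2+2k3+k4)
t=0.010: state=(1.893, 0.205)
t=0.020: state=(1.894, 0.061)
t=0.030: state=(1.894, -0.083)
continuing one RK4 step at a time; state shown every 20 steps (Δt=0.2):
t=0.200: state=(1.677, -2.457)
t=0.390: state=(0.973, -4.840)
next step: t=0.400: state=(0.924, -4.938) — theta has crossed 0.94
linear interpolation between t=0.390 (0.97284) and t=0.400 (0.92395) → t≈0.397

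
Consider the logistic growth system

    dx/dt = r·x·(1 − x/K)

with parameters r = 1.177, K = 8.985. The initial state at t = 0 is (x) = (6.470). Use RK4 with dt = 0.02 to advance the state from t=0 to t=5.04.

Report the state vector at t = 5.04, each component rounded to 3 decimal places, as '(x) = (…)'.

(x) = (8.976)

t=0.000: state=(6.470)
step 1 (dt=0.02): k1=(2.132), k2=(2.120), k3=(2.121), k4=(2.109); state += dt/6·(k1+2k2+2k3+k4)
t=0.020: state=(6.512)
t=0.040: state=(6.554)
t=0.060: state=(6.596)
continuing one RK4 step at a time; state shown every 10 steps (Δt=0.2):
t=0.200: state=(6.874)
t=0.400: state=(7.230)
t=0.600: state=(7.539)
t=0.800: state=(7.802)
t=1.000: state=(8.024)
t=1.200: state=(8.208)
t=1.400: state=(8.360)
t=1.600: state=(8.483)
t=1.800: state=(8.584)
t=2.000: state=(8.665)
t=2.200: state=(8.730)
t=2.400: state=(8.782)
t=2.600: state=(8.824)
t=2.800: state=(8.857)
t=3.000: state=(8.884)
t=3.200: state=(8.905)
t=3.400: state=(8.922)
t=3.600: state=(8.935)
t=3.800: state=(8.945)
t=4.000: state=(8.954)
t=4.200: state=(8.960)
t=4.400: state=(8.965)
t=4.600: state=(8.969)
t=4.800: state=(8.973)
t=5.000: state=(8.975)
t=5.040: state=(8.976)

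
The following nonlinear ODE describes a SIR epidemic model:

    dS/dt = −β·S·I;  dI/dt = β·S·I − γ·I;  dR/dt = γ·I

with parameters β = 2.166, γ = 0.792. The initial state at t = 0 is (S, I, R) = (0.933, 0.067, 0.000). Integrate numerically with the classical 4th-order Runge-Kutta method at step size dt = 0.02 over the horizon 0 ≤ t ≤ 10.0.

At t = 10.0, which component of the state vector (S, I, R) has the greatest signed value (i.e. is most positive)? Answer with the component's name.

largest component: R

t=0.000: state=(0.933, 0.067, 0.000)
step 1 (dt=0.02): k1=(-0.135, 0.082, 0.053), k2=(-0.137, 0.083, 0.054), k3=(-0.137, 0.083, 0.054), k4=(-0.138, 0.084, 0.054); state += dt/6·(k1+2k2+2k3+k4)
t=0.020: state=(0.930, 0.069, 0.001)
t=0.040: state=(0.927, 0.070, 0.002)
t=0.060: state=(0.925, 0.072, 0.003)
continuing one RK4 step at a time; state shown every 25 steps (Δt=0.5):
t=0.500: state=(0.845, 0.119, 0.036)
t=1.000: state=(0.717, 0.187, 0.096)
t=1.500: state=(0.565, 0.252, 0.183)
t=2.000: state=(0.420, 0.288, 0.292)
t=2.500: state=(0.307, 0.287, 0.407)
t=3.000: state=(0.228, 0.257, 0.515)
t=3.500: state=(0.177, 0.215, 0.608)
t=4.000: state=(0.143, 0.172, 0.685)
t=4.500: state=(0.122, 0.133, 0.745)
t=5.000: state=(0.107, 0.102, 0.791)
t=5.500: state=(0.097, 0.076, 0.826)
t=6.000: state=(0.091, 0.057, 0.853)
t=6.500: state=(0.086, 0.042, 0.872)
t=7.000: state=(0.083, 0.031, 0.886)
t=7.500: state=(0.080, 0.023, 0.897)
t=8.000: state=(0.079, 0.017, 0.905)
t=8.500: state=(0.077, 0.012, 0.910)
t=9.000: state=(0.076, 0.009, 0.915)
t=9.500: state=(0.076, 0.007, 0.918)
t=10.000: state=(0.075, 0.005, 0.920)
compare at T: S=0.075, I=0.005, R=0.920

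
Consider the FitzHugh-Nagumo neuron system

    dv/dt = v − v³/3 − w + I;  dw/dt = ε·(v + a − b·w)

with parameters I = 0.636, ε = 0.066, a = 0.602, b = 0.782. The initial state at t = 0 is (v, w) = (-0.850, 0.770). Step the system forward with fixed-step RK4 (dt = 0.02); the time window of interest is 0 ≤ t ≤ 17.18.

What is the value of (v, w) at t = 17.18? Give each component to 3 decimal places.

(v, w) = (-0.404, -0.140)

t=0.000: state=(-0.850, 0.770)
step 1 (dt=0.02): k1=(-0.779, -0.056), k2=(-0.781, -0.057), k3=(-0.781, -0.057), k4=(-0.782, -0.057); state += dt/6·(k1+2k2+2k3+k4)
t=0.020: state=(-0.866, 0.769)
t=0.040: state=(-0.881, 0.768)
t=0.060: state=(-0.897, 0.767)
continuing one RK4 step at a time; state shown every 50 steps (Δt=1):
t=1.000: state=(-1.517, 0.692)
t=2.000: state=(-1.694, 0.590)
t=3.000: state=(-1.677, 0.490)
t=4.000: state=(-1.630, 0.398)
t=5.000: state=(-1.577, 0.314)
t=6.000: state=(-1.524, 0.237)
t=7.000: state=(-1.469, 0.167)
t=8.000: state=(-1.412, 0.105)
t=9.000: state=(-1.354, 0.050)
t=10.000: state=(-1.293, 0.001)
t=11.000: state=(-1.228, -0.042)
t=12.000: state=(-1.158, -0.078)
t=13.000: state=(-1.080, -0.107)
t=14.000: state=(-0.990, -0.130)
t=15.000: state=(-0.878, -0.145)
t=16.000: state=(-0.724, -0.150)
t=17.000: state=(-0.470, -0.143)
t=17.180: state=(-0.404, -0.140)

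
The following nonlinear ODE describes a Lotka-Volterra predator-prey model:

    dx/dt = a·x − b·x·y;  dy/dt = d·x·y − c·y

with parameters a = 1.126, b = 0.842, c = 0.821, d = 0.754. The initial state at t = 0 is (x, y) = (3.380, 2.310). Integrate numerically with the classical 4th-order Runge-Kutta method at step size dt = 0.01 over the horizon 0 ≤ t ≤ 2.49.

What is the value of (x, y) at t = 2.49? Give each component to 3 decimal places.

t=0.000: state=(3.380, 2.310)
step 1 (dt=0.01): k1=(-2.768, 3.991), k2=(-2.814, 4.001), k3=(-2.813, 4.000), k4=(-2.858, 4.010); state += dt/6·(k1+2k2+2k3+k4)
t=0.010: state=(3.352, 2.350)
t=0.020: state=(3.323, 2.390)
t=0.030: state=(3.293, 2.431)
continuing one RK4 step at a time; state shown every 10 steps (Δt=0.1):
t=0.100: state=(3.062, 2.714)
t=0.200: state=(2.681, 3.106)
t=0.300: state=(2.276, 3.449)
t=0.400: state=(1.883, 3.716)
t=0.500: state=(1.529, 3.892)
t=0.600: state=(1.228, 3.976)
t=0.700: state=(0.983, 3.980)
t=0.800: state=(0.788, 3.918)
t=0.900: state=(0.637, 3.807)
t=1.000: state=(0.521, 3.663)
t=1.100: state=(0.431, 3.497)
t=1.200: state=(0.362, 3.319)
t=1.300: state=(0.309, 3.135)
t=1.400: state=(0.267, 2.951)
t=1.500: state=(0.235, 2.771)
t=1.600: state=(0.210, 2.595)
t=1.700: state=(0.190, 2.427)
t=1.800: state=(0.175, 2.267)
t=1.900: state=(0.163, 2.115)
t=2.000: state=(0.153, 1.971)
t=2.100: state=(0.146, 1.837)
t=2.200: state=(0.141, 1.710)
t=2.300: state=(0.137, 1.592)
t=2.400: state=(0.135, 1.482)
t=2.490: state=(0.134, 1.389)

(x, y) = (0.134, 1.389)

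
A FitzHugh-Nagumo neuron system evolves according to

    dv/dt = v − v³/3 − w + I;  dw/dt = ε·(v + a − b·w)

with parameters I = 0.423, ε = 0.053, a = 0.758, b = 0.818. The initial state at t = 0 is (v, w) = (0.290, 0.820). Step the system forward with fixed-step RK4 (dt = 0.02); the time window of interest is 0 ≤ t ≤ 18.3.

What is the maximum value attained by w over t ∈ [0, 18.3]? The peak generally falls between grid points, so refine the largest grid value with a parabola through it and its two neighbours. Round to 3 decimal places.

max w = 0.837

t=0.000: state=(0.290, 0.820)
step 1 (dt=0.02): k1=(-0.115, 0.020), k2=(-0.116, 0.020), k3=(-0.116, 0.020), k4=(-0.118, 0.020); state += dt/6·(k1+2k2+2k3+k4)
t=0.020: state=(0.288, 0.820)
t=0.040: state=(0.285, 0.821)
t=0.060: state=(0.283, 0.821)
continuing one RK4 step at a time; state shown every 50 steps (Δt=1):
t=1.000: state=(0.086, 0.835)
t=2.000: state=(-0.469, 0.831)
t=3.000: state=(-1.442, 0.786)
t=4.000: state=(-1.821, 0.704)
t=5.000: state=(-1.833, 0.618)
t=6.000: state=(-1.802, 0.537)
t=7.000: state=(-1.767, 0.461)
t=8.000: state=(-1.733, 0.390)
t=9.000: state=(-1.698, 0.324)
t=10.000: state=(-1.664, 0.262)
t=11.000: state=(-1.631, 0.205)
t=12.000: state=(-1.598, 0.152)
t=13.000: state=(-1.565, 0.102)
t=14.000: state=(-1.532, 0.057)
t=15.000: state=(-1.500, 0.015)
t=16.000: state=(-1.468, -0.023)
t=17.000: state=(-1.436, -0.058)
t=18.000: state=(-1.404, -0.090)
t=18.300: state=(-1.395, -0.099)
largest grid value and its neighbours: w(1.380)=0.83695, w(1.400)=0.83695, w(1.420)=0.83695
parabola through these three points peaks at t≈1.398 with w≈0.83695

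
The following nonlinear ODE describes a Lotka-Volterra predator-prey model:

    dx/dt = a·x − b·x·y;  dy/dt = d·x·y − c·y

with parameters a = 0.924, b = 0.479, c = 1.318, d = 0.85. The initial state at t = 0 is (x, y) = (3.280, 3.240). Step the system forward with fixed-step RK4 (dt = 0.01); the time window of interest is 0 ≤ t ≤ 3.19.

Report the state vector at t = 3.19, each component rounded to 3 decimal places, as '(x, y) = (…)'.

t=0.000: state=(3.280, 3.240)
step 1 (dt=0.01): k1=(-2.060, 4.763), k2=(-2.091, 4.769), k3=(-2.090, 4.769), k4=(-2.121, 4.774); state += dt/6·(k1+2k2+2k3+k4)
t=0.010: state=(3.259, 3.288)
t=0.020: state=(3.238, 3.335)
t=0.030: state=(3.215, 3.383)
continuing one RK4 step at a time; state shown every 20 steps (Δt=0.2):
t=0.200: state=(2.765, 4.172)
t=0.400: state=(2.151, 4.868)
t=0.600: state=(1.596, 5.134)
t=0.800: state=(1.179, 4.984)
t=1.000: state=(0.897, 4.560)
t=1.200: state=(0.715, 4.013)
t=1.400: state=(0.602, 3.446)
t=1.600: state=(0.534, 2.914)
t=1.800: state=(0.497, 2.443)
t=2.000: state=(0.483, 2.040)
t=2.200: state=(0.486, 1.701)
t=2.400: state=(0.504, 1.421)
t=2.600: state=(0.535, 1.193)
t=2.800: state=(0.579, 1.007)
t=3.000: state=(0.637, 0.858)
t=3.190: state=(0.706, 0.744)

(x, y) = (0.706, 0.744)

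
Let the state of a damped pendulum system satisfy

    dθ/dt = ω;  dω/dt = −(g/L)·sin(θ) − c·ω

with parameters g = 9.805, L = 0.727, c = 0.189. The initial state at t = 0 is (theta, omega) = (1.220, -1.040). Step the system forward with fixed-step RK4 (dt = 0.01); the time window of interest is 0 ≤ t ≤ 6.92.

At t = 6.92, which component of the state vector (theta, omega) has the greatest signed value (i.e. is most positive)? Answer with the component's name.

largest component: omega

t=0.000: state=(1.220, -1.040)
step 1 (dt=0.01): k1=(-1.040, -12.469), k2=(-1.102, -12.433), k3=(-1.102, -12.432), k4=(-1.164, -12.394); state += dt/6·(k1+2k2+2k3+k4)
t=0.010: state=(1.209, -1.164)
t=0.020: state=(1.197, -1.288)
t=0.030: state=(1.183, -1.411)
continuing one RK4 step at a time; state shown every 25 steps (Δt=0.25):
t=0.250: state=(0.605, -3.656)
t=0.500: state=(-0.398, -3.812)
t=0.750: state=(-1.073, -1.339)
t=1.000: state=(-1.027, 1.675)
t=1.250: state=(-0.314, 3.701)
t=1.500: state=(0.590, 3.037)
t=1.750: state=(1.037, 0.400)
t=2.000: state=(0.784, -2.321)
t=2.250: state=(0.004, -3.511)
t=2.500: state=(-0.743, -2.087)
t=2.750: state=(-0.938, 0.579)
t=3.000: state=(-0.490, 2.799)
t=3.250: state=(0.289, 2.996)
t=3.500: state=(0.821, 1.023)
t=3.750: state=(0.758, -1.479)
t=4.000: state=(0.167, -2.942)
t=4.250: state=(-0.520, -2.179)
t=4.500: state=(-0.798, 0.054)
t=4.750: state=(-0.505, 2.151)
t=5.000: state=(0.142, 2.661)
t=5.250: state=(0.653, 1.176)
t=5.500: state=(0.671, -1.021)
t=5.750: state=(0.207, -2.445)
t=6.000: state=(-0.390, -1.998)
t=6.250: state=(-0.671, -0.132)
t=6.500: state=(-0.456, 1.735)
t=6.750: state=(0.085, 2.287)
t=6.920: state=(0.427, 1.623)
compare at T: theta=0.427, omega=1.623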